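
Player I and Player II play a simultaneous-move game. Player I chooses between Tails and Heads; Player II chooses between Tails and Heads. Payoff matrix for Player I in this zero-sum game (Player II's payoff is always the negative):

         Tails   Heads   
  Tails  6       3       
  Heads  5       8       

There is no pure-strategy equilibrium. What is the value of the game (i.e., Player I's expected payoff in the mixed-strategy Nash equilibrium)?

v = 11/2

For Player I to be willing to mix, Player I must be indifferent between Tails and Heads, which pins down Player II's mix.
  Player I's expected payoff from Tails: q·6 + (1−q)·3 = 3q + 3
  Player I's expected payoff from Heads: q·5 + (1−q)·8 = -3q + 8
  3q + 3 = -3q + 8  ⇒  6q = 5  ⇒  q = 5/6.
The value is Player I's expected payoff against this mix (using Tails): (5/6)·6 + (1/6)·3 = 11/2.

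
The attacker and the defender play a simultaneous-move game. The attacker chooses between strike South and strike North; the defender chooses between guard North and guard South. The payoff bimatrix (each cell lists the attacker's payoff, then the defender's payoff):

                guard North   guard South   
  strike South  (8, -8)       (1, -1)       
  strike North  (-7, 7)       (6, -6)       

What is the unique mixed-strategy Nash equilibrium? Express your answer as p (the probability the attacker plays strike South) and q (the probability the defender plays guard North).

p = 13/20, q = 1/4

Set the defender's expected payoff from guard North equal to that from guard South:
  the defender's payoff to guard North: p·(-8) + (1−p)·7 = -15p + 7
  the defender's payoff to guard South: p·(-1) + (1−p)·(-6) = 5p - 6
  -15p + 7 = 5p - 6  ⇒  -20p = -13  ⇒  p = 13/20.
The attacker's indifference between strike South and strike North determines the defender's mixing probability q:
  the attacker's payoff to strike South: q·8 + (1−q)·1 = 7q + 1
  the attacker's payoff to strike North: q·(-7) + (1−q)·6 = -13q + 6
  7q + 1 = -13q + 6  ⇒  20q = 5  ⇒  q = 1/4.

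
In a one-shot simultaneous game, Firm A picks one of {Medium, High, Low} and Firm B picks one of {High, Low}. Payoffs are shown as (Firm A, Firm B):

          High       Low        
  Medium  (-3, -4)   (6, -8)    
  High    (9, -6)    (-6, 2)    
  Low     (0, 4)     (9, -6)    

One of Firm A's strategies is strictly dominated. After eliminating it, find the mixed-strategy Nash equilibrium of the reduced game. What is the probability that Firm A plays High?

Firm A's strategy Medium is strictly dominated by Low: 0 > -3 and 9 > 6. Eliminate Medium.
Firm A's mix must leave Firm B indifferent between High and Low.
  Firm B's payoff to High: p·(-6) + (1−p)·4 = -10p + 4
  Firm B's payoff to Low: p·2 + (1−p)·(-6) = 8p - 6
  -10p + 4 = 8p - 6  ⇒  -18p = -10  ⇒  p = 5/9.

p = 5/9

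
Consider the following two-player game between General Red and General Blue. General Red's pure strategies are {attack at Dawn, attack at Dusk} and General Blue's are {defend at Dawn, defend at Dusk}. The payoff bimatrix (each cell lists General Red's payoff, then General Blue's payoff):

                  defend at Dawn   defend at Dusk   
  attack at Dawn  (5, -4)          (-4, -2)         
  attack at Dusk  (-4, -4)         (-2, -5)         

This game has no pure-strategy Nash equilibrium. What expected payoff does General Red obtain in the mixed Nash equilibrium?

For General Red to be willing to mix, General Red must be indifferent between attack at Dawn and attack at Dusk, which pins down General Blue's mix.
  General Red's expected payoff from attack at Dawn: q·5 + (1−q)·(-4) = 9q - 4
  General Red's expected payoff from attack at Dusk: q·(-4) + (1−q)·(-2) = -2q - 2
  9q - 4 = -2q - 2  ⇒  11q = 2  ⇒  q = 2/11.
At equilibrium General Red is indifferent across rows, so General Red's payoff equals the payoff from attack at Dawn: (2/11)·5 + (9/11)·(-4) = -26/11.

-26/11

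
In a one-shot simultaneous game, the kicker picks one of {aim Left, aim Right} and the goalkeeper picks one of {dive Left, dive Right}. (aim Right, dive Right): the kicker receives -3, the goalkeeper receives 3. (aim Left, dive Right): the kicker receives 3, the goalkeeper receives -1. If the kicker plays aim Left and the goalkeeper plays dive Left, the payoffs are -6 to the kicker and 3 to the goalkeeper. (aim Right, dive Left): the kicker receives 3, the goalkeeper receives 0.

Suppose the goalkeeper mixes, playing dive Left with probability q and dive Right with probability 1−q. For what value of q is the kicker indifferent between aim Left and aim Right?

In a mixed equilibrium the kicker is indifferent between aim Left and aim Right; this condition fixes q.
  the kicker's expected payoff from aim Left: q·(-6) + (1−q)·3 = -9q + 3
  the kicker's expected payoff from aim Right: q·3 + (1−q)·(-3) = 6q - 3
  -9q + 3 = 6q - 3  ⇒  -15q = -6  ⇒  q = 2/5.

q = 2/5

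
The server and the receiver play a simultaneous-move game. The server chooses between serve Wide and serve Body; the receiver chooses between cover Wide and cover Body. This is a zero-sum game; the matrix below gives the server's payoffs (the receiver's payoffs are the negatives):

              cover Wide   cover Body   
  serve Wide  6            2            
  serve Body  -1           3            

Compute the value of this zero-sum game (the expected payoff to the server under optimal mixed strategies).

v = 5/2

In a mixed equilibrium the server is indifferent between serve Wide and serve Body; this condition fixes q.
  the server's expected payoff from serve Wide: q·6 + (1−q)·2 = 4q + 2
  the server's expected payoff from serve Body: q·(-1) + (1−q)·3 = -4q + 3
  4q + 2 = -4q + 3  ⇒  8q = 1  ⇒  q = 1/8.
The value is the server's expected payoff against this mix (using serve Wide): (1/8)·6 + (7/8)·2 = 5/2.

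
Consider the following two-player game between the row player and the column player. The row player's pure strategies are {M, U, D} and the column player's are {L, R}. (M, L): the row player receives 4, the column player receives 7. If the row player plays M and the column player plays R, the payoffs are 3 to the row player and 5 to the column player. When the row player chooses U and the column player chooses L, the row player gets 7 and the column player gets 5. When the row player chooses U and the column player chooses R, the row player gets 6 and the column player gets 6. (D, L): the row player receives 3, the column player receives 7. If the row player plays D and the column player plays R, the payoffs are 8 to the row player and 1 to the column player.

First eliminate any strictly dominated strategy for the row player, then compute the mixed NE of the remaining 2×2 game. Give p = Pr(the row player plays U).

The row player's strategy M is strictly dominated by U: 7 > 4 and 6 > 3. Eliminate M.
The row player's mix must leave the column player indifferent between L and R.
  the column player's payoff to L: p·5 + (1−p)·7 = -2p + 7
  the column player's payoff to R: p·6 + (1−p)·1 = 5p + 1
  -2p + 7 = 5p + 1  ⇒  -7p = -6  ⇒  p = 6/7.

p = 6/7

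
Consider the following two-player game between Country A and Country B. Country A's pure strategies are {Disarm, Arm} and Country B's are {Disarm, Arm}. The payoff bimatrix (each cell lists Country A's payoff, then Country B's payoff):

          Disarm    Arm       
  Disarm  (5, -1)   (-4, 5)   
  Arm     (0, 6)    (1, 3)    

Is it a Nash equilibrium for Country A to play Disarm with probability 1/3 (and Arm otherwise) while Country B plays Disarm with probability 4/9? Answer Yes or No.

No

Given Country B's mix q = 4/9, Country A's payoff from Disarm is 0 but from Arm is 5/9. Country A strictly prefers Arm, so Country A would not mix.
So the proposed profile is not a Nash equilibrium.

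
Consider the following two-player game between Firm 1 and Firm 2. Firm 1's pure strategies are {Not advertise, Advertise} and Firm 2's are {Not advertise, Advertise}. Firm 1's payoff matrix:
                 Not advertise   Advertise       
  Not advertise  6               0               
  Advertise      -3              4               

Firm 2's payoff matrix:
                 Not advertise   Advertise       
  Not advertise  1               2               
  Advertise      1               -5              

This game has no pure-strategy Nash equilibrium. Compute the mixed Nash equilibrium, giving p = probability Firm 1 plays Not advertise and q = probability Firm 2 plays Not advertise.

p = 6/7, q = 4/13

In a mixed equilibrium Firm 2 is indifferent between Not advertise and Advertise; this condition fixes p.
  Firm 2's payoff to Not advertise: p·1 + (1−p)·1 = 1
  Firm 2's payoff to Advertise: p·2 + (1−p)·(-5) = 7p - 5
  1 = 7p - 5  ⇒  -7p = -6  ⇒  p = 6/7.
Set Firm 1's expected payoff from Not advertise equal to that from Advertise:
  Firm 1's payoff to Not advertise: q·6 + (1−q)·0 = 6q
  Firm 1's payoff to Advertise: q·(-3) + (1−q)·4 = -7q + 4
  6q = -7q + 4  ⇒  13q = 4  ⇒  q = 4/13.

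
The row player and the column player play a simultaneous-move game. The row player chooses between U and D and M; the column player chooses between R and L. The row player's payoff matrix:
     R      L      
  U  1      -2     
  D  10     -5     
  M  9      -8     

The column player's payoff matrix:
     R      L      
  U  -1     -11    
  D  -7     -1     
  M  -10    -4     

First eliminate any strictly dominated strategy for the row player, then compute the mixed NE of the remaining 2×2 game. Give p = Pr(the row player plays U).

p = 3/8

The row player's strategy M is strictly dominated by D: 10 > 9 and -5 > -8. Eliminate M.
Set the column player's expected payoff from R equal to that from L:
  the column player's payoff to R: p·(-1) + (1−p)·(-7) = 6p - 7
  the column player's payoff to L: p·(-11) + (1−p)·(-1) = -10p - 1
  6p - 7 = -10p - 1  ⇒  16p = 6  ⇒  p = 3/8.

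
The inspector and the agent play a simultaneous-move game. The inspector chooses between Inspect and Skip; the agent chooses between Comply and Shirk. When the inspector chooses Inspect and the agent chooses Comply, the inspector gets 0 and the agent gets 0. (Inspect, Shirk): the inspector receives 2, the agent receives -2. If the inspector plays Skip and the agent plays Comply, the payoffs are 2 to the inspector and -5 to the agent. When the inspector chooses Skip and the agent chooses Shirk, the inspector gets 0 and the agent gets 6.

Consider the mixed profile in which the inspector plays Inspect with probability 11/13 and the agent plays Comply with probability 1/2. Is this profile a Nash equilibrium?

Yes

Check the agent's indifference given the inspector's mix p = 11/13:
  payoff from Comply = -10/13; payoff from Shirk = -10/13 — equal.
Check the inspector's indifference given the agent's mix q = 1/2:
  payoff from Inspect = 1; payoff from Skip = 1 — equal.
Both players are indifferent, so neither can profitably deviate.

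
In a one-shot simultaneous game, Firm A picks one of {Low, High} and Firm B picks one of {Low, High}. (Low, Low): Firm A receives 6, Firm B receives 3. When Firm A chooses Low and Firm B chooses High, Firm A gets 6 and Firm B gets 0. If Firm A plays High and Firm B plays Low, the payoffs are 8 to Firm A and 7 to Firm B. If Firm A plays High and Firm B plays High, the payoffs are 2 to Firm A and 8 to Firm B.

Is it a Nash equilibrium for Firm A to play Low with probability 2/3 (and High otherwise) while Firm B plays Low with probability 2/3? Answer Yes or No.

No

Given Firm A's mix p = 2/3, Firm B's payoff from Low is 13/3 but from High is 8/3. Firm B strictly prefers Low, so Firm B would not mix.
So the proposed profile is not a Nash equilibrium.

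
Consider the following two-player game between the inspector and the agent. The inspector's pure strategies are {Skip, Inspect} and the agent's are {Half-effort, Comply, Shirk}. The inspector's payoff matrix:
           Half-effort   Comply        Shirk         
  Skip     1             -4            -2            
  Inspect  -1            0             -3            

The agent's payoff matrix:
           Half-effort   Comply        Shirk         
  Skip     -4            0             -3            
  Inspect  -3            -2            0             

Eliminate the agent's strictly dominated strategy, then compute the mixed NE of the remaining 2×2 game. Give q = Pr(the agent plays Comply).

The agent's strategy Half-effort is strictly dominated by Shirk: -3 > -4 and 0 > -3. Eliminate Half-effort.
In a mixed equilibrium the inspector is indifferent between Skip and Inspect; this condition fixes q.
  the inspector's expected payoff from Skip: q·(-4) + (1−q)·(-2) = -2q - 2
  the inspector's expected payoff from Inspect: q·0 + (1−q)·(-3) = 3q - 3
  -2q - 2 = 3q - 3  ⇒  -5q = -1  ⇒  q = 1/5.

q = 1/5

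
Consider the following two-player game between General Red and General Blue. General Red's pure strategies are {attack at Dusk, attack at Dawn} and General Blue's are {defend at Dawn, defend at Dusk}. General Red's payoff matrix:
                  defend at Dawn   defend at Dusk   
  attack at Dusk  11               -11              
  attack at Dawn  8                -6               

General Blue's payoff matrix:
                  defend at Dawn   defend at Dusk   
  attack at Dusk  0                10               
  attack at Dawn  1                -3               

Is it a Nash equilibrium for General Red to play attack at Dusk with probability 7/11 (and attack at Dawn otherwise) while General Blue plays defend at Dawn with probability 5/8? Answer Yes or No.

Given General Red's mix p = 7/11, General Blue's payoff from defend at Dawn is 4/11 but from defend at Dusk is 58/11. General Blue strictly prefers defend at Dusk, so General Blue would not mix.
So the proposed profile is not a Nash equilibrium.

No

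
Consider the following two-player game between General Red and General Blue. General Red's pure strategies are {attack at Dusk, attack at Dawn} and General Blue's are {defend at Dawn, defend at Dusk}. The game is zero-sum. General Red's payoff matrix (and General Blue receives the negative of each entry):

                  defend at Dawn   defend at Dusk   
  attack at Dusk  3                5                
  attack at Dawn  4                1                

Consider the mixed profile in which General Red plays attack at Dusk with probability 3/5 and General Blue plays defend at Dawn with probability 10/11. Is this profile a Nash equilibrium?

No

Given General Blue's mix q = 10/11, General Red's payoff from attack at Dusk is 35/11 but from attack at Dawn is 41/11. General Red strictly prefers attack at Dawn, so General Red would not mix.
So the proposed profile is not a Nash equilibrium.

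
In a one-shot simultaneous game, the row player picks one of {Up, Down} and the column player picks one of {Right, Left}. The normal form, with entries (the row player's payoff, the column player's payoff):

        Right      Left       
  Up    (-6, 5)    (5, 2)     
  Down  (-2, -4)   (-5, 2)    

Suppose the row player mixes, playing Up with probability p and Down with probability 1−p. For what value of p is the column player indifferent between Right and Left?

p = 2/3

The column player's indifference between Right and Left determines the row player's mixing probability p:
  the column player's expected payoff from Right: p·5 + (1−p)·(-4) = 9p - 4
  the column player's expected payoff from Left: p·2 + (1−p)·2 = 2
  9p - 4 = 2  ⇒  9p = 6  ⇒  p = 2/3.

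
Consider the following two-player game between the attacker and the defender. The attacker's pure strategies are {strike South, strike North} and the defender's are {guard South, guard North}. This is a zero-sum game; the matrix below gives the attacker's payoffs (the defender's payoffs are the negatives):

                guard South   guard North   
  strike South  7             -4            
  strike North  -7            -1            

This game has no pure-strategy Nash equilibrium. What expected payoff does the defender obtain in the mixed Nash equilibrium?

For the defender to be willing to mix, the defender must be indifferent between guard South and guard North, which pins down the attacker's mix.
  the defender's payoff to guard South: p·(-7) + (1−p)·7 = -14p + 7
  the defender's payoff to guard North: p·4 + (1−p)·1 = 3p + 1
  -14p + 7 = 3p + 1  ⇒  -17p = -6  ⇒  p = 6/17.
At equilibrium the defender is indifferent across columns, so the defender's payoff equals the payoff from guard South: (6/17)·(-7) + (11/17)·7 = 35/17.

35/17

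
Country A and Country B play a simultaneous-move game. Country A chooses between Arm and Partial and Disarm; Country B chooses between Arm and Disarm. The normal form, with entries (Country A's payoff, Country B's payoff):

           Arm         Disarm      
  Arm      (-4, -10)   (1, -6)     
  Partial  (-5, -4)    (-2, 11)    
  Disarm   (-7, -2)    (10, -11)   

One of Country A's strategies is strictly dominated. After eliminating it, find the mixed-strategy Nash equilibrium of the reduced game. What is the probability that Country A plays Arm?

p = 9/13

Country A's strategy Partial is strictly dominated by Arm: -4 > -5 and 1 > -2. Eliminate Partial.
In a mixed equilibrium Country B is indifferent between Arm and Disarm; this condition fixes p.
  Country B's payoff from Arm: p·(-10) + (1−p)·(-2) = -8p - 2
  Country B's payoff from Disarm: p·(-6) + (1−p)·(-11) = 5p - 11
  -8p - 2 = 5p - 11  ⇒  -13p = -9  ⇒  p = 9/13.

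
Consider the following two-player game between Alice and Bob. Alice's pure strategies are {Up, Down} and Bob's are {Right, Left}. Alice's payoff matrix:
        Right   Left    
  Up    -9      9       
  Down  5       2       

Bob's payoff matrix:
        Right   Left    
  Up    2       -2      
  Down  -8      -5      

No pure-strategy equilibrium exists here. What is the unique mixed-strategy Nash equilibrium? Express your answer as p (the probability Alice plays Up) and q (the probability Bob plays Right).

p = 3/7, q = 1/3

Bob's indifference between Right and Left determines Alice's mixing probability p:
  Bob's payoff to Right: p·2 + (1−p)·(-8) = 10p - 8
  Bob's payoff to Left: p·(-2) + (1−p)·(-5) = 3p - 5
  10p - 8 = 3p - 5  ⇒  7p = 3  ⇒  p = 3/7.
Set Alice's expected payoff from Up equal to that from Down:
  Alice's expected payoff from Up: q·(-9) + (1−q)·9 = -18q + 9
  Alice's expected payoff from Down: q·5 + (1−q)·2 = 3q + 2
  -18q + 9 = 3q + 2  ⇒  -21q = -7  ⇒  q = 1/3.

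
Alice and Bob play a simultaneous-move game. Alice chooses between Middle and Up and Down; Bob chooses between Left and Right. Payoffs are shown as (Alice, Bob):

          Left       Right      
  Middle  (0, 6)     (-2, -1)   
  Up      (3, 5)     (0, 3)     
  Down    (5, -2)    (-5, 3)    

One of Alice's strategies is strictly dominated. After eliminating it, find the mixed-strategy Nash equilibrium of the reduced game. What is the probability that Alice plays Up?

Alice's strategy Middle is strictly dominated by Up: 3 > 0 and 0 > -2. Eliminate Middle.
Alice's mix must leave Bob indifferent between Left and Right.
  Bob's payoff to Left: p·5 + (1−p)·(-2) = 7p - 2
  Bob's payoff to Right: p·3 + (1−p)·3 = 3
  7p - 2 = 3  ⇒  7p = 5  ⇒  p = 5/7.

p = 5/7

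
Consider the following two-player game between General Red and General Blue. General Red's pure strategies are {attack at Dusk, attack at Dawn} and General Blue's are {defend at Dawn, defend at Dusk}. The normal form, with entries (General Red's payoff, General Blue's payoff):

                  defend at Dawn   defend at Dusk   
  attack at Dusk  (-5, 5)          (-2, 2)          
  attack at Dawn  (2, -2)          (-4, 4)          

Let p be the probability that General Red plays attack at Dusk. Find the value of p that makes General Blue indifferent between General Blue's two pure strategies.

p = 2/3

General Red's mix must leave General Blue indifferent between defend at Dawn and defend at Dusk.
  General Blue's payoff from defend at Dawn: p·5 + (1−p)·(-2) = 7p - 2
  General Blue's payoff from defend at Dusk: p·2 + (1−p)·4 = -2p + 4
  7p - 2 = -2p + 4  ⇒  9p = 6  ⇒  p = 2/3.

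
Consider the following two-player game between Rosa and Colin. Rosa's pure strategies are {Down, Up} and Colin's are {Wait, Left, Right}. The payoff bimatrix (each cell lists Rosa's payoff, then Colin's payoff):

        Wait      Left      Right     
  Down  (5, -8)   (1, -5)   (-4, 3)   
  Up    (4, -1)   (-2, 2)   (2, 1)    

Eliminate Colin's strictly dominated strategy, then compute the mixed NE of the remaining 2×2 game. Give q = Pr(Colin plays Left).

q = 2/3

Colin's strategy Wait is strictly dominated by Left: -5 > -8 and 2 > -1. Eliminate Wait.
Colin's mix must leave Rosa indifferent between Down and Up.
  Rosa's payoff to Down: q·1 + (1−q)·(-4) = 5q - 4
  Rosa's payoff to Up: q·(-2) + (1−q)·2 = -4q + 2
  5q - 4 = -4q + 2  ⇒  9q = 6  ⇒  q = 2/3.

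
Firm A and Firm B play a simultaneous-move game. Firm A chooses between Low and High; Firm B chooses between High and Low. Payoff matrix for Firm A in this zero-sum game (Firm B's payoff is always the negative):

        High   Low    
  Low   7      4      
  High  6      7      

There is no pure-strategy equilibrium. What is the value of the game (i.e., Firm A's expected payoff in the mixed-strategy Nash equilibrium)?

v = 25/4

Set Firm A's expected payoff from Low equal to that from High:
  Firm A's payoff to Low: q·7 + (1−q)·4 = 3q + 4
  Firm A's payoff to High: q·6 + (1−q)·7 = -q + 7
  3q + 4 = -q + 7  ⇒  4q = 3  ⇒  q = 3/4.
The value is Firm A's expected payoff against this mix (using Low): (3/4)·7 + (1/4)·4 = 25/4.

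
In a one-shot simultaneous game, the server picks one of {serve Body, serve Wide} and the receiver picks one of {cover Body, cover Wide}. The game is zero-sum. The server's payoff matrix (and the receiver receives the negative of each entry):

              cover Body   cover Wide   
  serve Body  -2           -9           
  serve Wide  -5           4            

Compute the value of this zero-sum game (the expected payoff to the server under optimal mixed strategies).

v = -53/16

Set the server's expected payoff from serve Body equal to that from serve Wide:
  the server's payoff from serve Body: q·(-2) + (1−q)·(-9) = 7q - 9
  the server's payoff from serve Wide: q·(-5) + (1−q)·4 = -9q + 4
  7q - 9 = -9q + 4  ⇒  16q = 13  ⇒  q = 13/16.
The value is the server's expected payoff against this mix (using serve Body): (13/16)·(-2) + (3/16)·(-9) = -53/16.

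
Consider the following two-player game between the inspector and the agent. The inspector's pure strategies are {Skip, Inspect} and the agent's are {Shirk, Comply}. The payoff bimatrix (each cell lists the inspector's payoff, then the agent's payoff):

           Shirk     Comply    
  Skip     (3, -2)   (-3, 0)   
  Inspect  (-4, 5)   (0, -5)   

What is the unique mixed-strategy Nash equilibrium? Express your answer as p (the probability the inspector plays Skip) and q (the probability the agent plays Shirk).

In a mixed equilibrium the agent is indifferent between Shirk and Comply; this condition fixes p.
  the agent's payoff from Shirk: p·(-2) + (1−p)·5 = -7p + 5
  the agent's payoff from Comply: p·0 + (1−p)·(-5) = 5p - 5
  -7p + 5 = 5p - 5  ⇒  -12p = -10  ⇒  p = 5/6.
The inspector's indifference between Skip and Inspect determines the agent's mixing probability q:
  the inspector's expected payoff from Skip: q·3 + (1−q)·(-3) = 6q - 3
  the inspector's expected payoff from Inspect: q·(-4) + (1−q)·0 = -4q
  6q - 3 = -4q  ⇒  10q = 3  ⇒  q = 3/10.

p = 5/6, q = 3/10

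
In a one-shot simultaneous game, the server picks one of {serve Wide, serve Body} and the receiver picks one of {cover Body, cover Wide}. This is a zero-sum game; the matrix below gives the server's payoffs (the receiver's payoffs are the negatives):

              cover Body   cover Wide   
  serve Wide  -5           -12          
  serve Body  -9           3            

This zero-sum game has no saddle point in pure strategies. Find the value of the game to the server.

v = -123/19

Set the server's expected payoff from serve Wide equal to that from serve Body:
  the server's payoff to serve Wide: q·(-5) + (1−q)·(-12) = 7q - 12
  the server's payoff to serve Body: q·(-9) + (1−q)·3 = -12q + 3
  7q - 12 = -12q + 3  ⇒  19q = 15  ⇒  q = 15/19.
The value is the server's expected payoff against this mix (using serve Wide): (15/19)·(-5) + (4/19)·(-12) = -123/19.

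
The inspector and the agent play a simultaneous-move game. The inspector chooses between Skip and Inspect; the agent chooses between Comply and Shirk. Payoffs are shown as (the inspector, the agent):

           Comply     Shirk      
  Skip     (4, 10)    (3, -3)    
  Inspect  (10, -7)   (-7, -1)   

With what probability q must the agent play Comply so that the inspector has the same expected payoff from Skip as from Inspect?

q = 5/8

The agent's mix must leave the inspector indifferent between Skip and Inspect.
  the inspector's payoff to Skip: q·4 + (1−q)·3 = q + 3
  the inspector's payoff to Inspect: q·10 + (1−q)·(-7) = 17q - 7
  q + 3 = 17q - 7  ⇒  -16q = -10  ⇒  q = 5/8.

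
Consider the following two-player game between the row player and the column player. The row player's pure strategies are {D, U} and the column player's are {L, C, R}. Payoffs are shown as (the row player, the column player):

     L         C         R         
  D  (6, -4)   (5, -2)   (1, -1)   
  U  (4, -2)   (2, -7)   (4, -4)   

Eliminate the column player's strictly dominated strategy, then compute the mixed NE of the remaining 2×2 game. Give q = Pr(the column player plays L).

q = 3/5

The column player's strategy C is strictly dominated by R: -1 > -2 and -4 > -7. Eliminate C.
For the row player to be willing to mix, the row player must be indifferent between D and U, which pins down the column player's mix.
  the row player's payoff to D: q·6 + (1−q)·1 = 5q + 1
  the row player's payoff to U: q·4 + (1−q)·4 = 4
  5q + 1 = 4  ⇒  5q = 3  ⇒  q = 3/5.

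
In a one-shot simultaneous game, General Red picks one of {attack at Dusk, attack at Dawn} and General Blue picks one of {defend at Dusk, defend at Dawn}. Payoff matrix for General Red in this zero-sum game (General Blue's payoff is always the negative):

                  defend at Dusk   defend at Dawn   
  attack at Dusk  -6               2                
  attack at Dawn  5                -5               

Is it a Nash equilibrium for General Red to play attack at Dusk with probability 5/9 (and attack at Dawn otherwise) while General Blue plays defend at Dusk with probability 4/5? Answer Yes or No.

No

Given General Blue's mix q = 4/5, General Red's payoff from attack at Dusk is -22/5 but from attack at Dawn is 3. General Red strictly prefers attack at Dawn, so General Red would not mix.
So the proposed profile is not a Nash equilibrium.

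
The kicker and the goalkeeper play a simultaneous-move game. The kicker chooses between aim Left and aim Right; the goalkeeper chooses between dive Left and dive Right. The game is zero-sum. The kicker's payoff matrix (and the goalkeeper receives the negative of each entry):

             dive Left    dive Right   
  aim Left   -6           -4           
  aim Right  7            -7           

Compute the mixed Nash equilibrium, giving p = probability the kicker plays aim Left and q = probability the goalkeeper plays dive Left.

p = 7/8, q = 3/16

In a mixed equilibrium the goalkeeper is indifferent between dive Left and dive Right; this condition fixes p.
  the goalkeeper's payoff to dive Left: p·6 + (1−p)·(-7) = 13p - 7
  the goalkeeper's payoff to dive Right: p·4 + (1−p)·7 = -3p + 7
  13p - 7 = -3p + 7  ⇒  16p = 14  ⇒  p = 7/8.
For the kicker to be willing to mix, the kicker must be indifferent between aim Left and aim Right, which pins down the goalkeeper's mix.
  the kicker's payoff to aim Left: q·(-6) + (1−q)·(-4) = -2q - 4
  the kicker's payoff to aim Right: q·7 + (1−q)·(-7) = 14q - 7
  -2q - 4 = 14q - 7  ⇒  -16q = -3  ⇒  q = 3/16.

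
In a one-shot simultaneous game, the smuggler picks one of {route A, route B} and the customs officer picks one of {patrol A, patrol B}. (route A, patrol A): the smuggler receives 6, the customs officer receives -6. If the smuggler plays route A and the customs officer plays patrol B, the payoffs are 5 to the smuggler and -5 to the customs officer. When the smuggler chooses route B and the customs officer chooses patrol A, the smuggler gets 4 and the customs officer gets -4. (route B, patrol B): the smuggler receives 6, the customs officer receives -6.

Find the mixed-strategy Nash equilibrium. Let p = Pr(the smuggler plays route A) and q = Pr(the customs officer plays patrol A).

The customs officer's indifference between patrol A and patrol B determines the smuggler's mixing probability p:
  the customs officer's payoff from patrol A: p·(-6) + (1−p)·(-4) = -2p - 4
  the customs officer's payoff from patrol B: p·(-5) + (1−p)·(-6) = p - 6
  -2p - 4 = p - 6  ⇒  -3p = -2  ⇒  p = 2/3.
The customs officer's mix must leave the smuggler indifferent between route A and route B.
  the smuggler's payoff to route A: q·6 + (1−q)·5 = q + 5
  the smuggler's payoff to route B: q·4 + (1−q)·6 = -2q + 6
  q + 5 = -2q + 6  ⇒  3q = 1  ⇒  q = 1/3.

p = 2/3, q = 1/3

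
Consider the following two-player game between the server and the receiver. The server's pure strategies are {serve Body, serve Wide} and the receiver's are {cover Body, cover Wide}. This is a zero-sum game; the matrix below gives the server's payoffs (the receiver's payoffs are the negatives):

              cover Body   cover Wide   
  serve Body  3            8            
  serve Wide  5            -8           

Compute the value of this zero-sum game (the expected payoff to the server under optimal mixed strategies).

v = 32/9

For the server to be willing to mix, the server must be indifferent between serve Body and serve Wide, which pins down the receiver's mix.
  the server's expected payoff from serve Body: q·3 + (1−q)·8 = -5q + 8
  the server's expected payoff from serve Wide: q·5 + (1−q)·(-8) = 13q - 8
  -5q + 8 = 13q - 8  ⇒  -18q = -16  ⇒  q = 8/9.
The value is the server's expected payoff against this mix (using serve Body): (8/9)·3 + (1/9)·8 = 32/9.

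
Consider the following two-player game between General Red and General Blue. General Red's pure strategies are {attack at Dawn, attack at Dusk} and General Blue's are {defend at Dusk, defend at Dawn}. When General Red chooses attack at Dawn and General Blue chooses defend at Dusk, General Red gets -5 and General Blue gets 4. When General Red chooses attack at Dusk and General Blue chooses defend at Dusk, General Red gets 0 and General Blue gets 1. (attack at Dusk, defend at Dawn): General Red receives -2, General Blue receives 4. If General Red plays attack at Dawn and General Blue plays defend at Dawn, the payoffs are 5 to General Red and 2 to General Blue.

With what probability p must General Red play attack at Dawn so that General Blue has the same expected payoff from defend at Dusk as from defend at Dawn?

p = 3/5

Set General Blue's expected payoff from defend at Dusk equal to that from defend at Dawn:
  General Blue's payoff from defend at Dusk: p·4 + (1−p)·1 = 3p + 1
  General Blue's payoff from defend at Dawn: p·2 + (1−p)·4 = -2p + 4
  3p + 1 = -2p + 4  ⇒  5p = 3  ⇒  p = 3/5.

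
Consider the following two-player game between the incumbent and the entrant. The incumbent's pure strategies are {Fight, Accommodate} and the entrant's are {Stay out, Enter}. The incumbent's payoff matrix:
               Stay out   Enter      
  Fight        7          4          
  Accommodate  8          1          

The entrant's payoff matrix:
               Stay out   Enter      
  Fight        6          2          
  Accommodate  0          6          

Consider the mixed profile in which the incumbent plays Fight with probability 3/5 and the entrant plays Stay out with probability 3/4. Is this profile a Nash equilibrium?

Check the entrant's indifference given the incumbent's mix p = 3/5:
  payoff from Stay out = 18/5; payoff from Enter = 18/5 — equal.
Check the incumbent's indifference given the entrant's mix q = 3/4:
  payoff from Fight = 25/4; payoff from Accommodate = 25/4 — equal.
Both players are indifferent, so neither can profitably deviate.

Yes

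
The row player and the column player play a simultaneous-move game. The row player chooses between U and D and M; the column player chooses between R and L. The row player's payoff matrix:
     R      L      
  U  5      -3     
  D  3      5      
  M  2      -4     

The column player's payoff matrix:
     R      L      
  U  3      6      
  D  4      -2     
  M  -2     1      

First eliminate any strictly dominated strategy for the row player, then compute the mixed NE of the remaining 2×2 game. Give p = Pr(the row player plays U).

The row player's strategy M is strictly dominated by U: 5 > 2 and -3 > -4. Eliminate M.
The row player's mix must leave the column player indifferent between R and L.
  the column player's payoff to R: p·3 + (1−p)·4 = -p + 4
  the column player's payoff to L: p·6 + (1−p)·(-2) = 8p - 2
  -p + 4 = 8p - 2  ⇒  -9p = -6  ⇒  p = 2/3.

p = 2/3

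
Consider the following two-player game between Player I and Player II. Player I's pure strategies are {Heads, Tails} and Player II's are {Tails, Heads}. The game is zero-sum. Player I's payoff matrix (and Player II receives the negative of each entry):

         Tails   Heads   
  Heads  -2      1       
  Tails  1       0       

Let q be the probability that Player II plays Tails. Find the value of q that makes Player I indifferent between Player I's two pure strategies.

In a mixed equilibrium Player I is indifferent between Heads and Tails; this condition fixes q.
  Player I's payoff from Heads: q·(-2) + (1−q)·1 = -3q + 1
  Player I's payoff from Tails: q·1 + (1−q)·0 = q
  -3q + 1 = q  ⇒  -4q = -1  ⇒  q = 1/4.

q = 1/4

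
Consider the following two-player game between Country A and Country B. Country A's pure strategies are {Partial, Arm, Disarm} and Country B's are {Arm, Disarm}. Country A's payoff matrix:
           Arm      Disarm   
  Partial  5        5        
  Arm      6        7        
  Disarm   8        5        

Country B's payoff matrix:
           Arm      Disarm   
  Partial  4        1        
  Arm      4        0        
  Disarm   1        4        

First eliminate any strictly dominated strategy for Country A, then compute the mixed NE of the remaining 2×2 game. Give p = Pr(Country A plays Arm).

Country A's strategy Partial is strictly dominated by Arm: 6 > 5 and 7 > 5. Eliminate Partial.
Set Country B's expected payoff from Arm equal to that from Disarm:
  Country B's payoff to Arm: p·4 + (1−p)·1 = 3p + 1
  Country B's payoff to Disarm: p·0 + (1−p)·4 = -4p + 4
  3p + 1 = -4p + 4  ⇒  7p = 3  ⇒  p = 3/7.

p = 3/7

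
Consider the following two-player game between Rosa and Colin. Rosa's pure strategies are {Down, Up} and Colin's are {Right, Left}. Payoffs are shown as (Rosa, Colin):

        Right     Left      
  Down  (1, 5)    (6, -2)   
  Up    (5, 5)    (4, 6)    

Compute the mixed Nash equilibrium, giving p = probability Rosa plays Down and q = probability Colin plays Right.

p = 1/8, q = 1/3

Rosa's mix must leave Colin indifferent between Right and Left.
  Colin's payoff to Right: p·5 + (1−p)·5 = 5
  Colin's payoff to Left: p·(-2) + (1−p)·6 = -8p + 6
  5 = -8p + 6  ⇒  8p = 1  ⇒  p = 1/8.
In a mixed equilibrium Rosa is indifferent between Down and Up; this condition fixes q.
  Rosa's expected payoff from Down: q·1 + (1−q)·6 = -5q + 6
  Rosa's expected payoff from Up: q·5 + (1−q)·4 = q + 4
  -5q + 6 = q + 4  ⇒  -6q = -2  ⇒  q = 1/3.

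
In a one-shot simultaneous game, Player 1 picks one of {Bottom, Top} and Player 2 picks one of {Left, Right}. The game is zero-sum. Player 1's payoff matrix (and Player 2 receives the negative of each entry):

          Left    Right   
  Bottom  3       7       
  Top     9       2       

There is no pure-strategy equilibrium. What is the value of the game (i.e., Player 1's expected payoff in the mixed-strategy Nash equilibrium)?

Player 2's mix must leave Player 1 indifferent between Bottom and Top.
  Player 1's payoff to Bottom: q·3 + (1−q)·7 = -4q + 7
  Player 1's payoff to Top: q·9 + (1−q)·2 = 7q + 2
  -4q + 7 = 7q + 2  ⇒  -11q = -5  ⇒  q = 5/11.
The value is Player 1's expected payoff against this mix (using Bottom): (5/11)·3 + (6/11)·7 = 57/11.

v = 57/11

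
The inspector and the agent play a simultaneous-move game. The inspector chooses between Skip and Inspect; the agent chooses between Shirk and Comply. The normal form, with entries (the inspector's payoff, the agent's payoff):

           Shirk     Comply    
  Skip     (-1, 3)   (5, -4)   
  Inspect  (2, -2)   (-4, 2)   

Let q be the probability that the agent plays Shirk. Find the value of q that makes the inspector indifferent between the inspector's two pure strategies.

q = 3/4

The inspector's indifference between Skip and Inspect determines the agent's mixing probability q:
  the inspector's expected payoff from Skip: q·(-1) + (1−q)·5 = -6q + 5
  the inspector's expected payoff from Inspect: q·2 + (1−q)·(-4) = 6q - 4
  -6q + 5 = 6q - 4  ⇒  -12q = -9  ⇒  q = 3/4.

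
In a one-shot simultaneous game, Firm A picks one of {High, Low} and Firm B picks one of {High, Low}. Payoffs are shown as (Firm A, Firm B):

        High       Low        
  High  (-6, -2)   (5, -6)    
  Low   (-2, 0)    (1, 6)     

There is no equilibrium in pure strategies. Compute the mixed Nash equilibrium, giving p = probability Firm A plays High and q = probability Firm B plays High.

Set Firm B's expected payoff from High equal to that from Low:
  Firm B's payoff to High: p·(-2) + (1−p)·0 = -2p
  Firm B's payoff to Low: p·(-6) + (1−p)·6 = -12p + 6
  -2p = -12p + 6  ⇒  10p = 6  ⇒  p = 3/5.
In a mixed equilibrium Firm A is indifferent between High and Low; this condition fixes q.
  Firm A's expected payoff from High: q·(-6) + (1−q)·5 = -11q + 5
  Firm A's expected payoff from Low: q·(-2) + (1−q)·1 = -3q + 1
  -11q + 5 = -3q + 1  ⇒  -8q = -4  ⇒  q = 1/2.

p = 3/5, q = 1/2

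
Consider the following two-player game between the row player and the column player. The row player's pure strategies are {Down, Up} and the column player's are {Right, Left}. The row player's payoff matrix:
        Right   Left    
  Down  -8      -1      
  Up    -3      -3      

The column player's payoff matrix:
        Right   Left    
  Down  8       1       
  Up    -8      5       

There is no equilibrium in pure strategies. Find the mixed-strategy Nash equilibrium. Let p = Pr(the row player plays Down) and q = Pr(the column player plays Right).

p = 13/20, q = 2/7

In a mixed equilibrium the column player is indifferent between Right and Left; this condition fixes p.
  the column player's payoff to Right: p·8 + (1−p)·(-8) = 16p - 8
  the column player's payoff to Left: p·1 + (1−p)·5 = -4p + 5
  16p - 8 = -4p + 5  ⇒  20p = 13  ⇒  p = 13/20.
In a mixed equilibrium the row player is indifferent between Down and Up; this condition fixes q.
  the row player's payoff to Down: q·(-8) + (1−q)·(-1) = -7q - 1
  the row player's payoff to Up: q·(-3) + (1−q)·(-3) = -3
  -7q - 1 = -3  ⇒  -7q = -2  ⇒  q = 2/7.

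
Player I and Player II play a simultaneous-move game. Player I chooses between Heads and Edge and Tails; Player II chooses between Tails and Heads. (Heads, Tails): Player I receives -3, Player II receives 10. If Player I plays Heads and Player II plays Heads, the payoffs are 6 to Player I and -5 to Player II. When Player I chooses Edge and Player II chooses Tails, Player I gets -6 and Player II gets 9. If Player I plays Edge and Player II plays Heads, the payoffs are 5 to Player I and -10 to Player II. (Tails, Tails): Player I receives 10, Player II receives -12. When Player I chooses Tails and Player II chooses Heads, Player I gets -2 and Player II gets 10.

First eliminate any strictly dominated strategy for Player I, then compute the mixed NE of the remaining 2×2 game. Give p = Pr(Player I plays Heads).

Player I's strategy Edge is strictly dominated by Heads: -3 > -6 and 6 > 5. Eliminate Edge.
Set Player II's expected payoff from Tails equal to that from Heads:
  Player II's expected payoff from Tails: p·10 + (1−p)·(-12) = 22p - 12
  Player II's expected payoff from Heads: p·(-5) + (1−p)·10 = -15p + 10
  22p - 12 = -15p + 10  ⇒  37p = 22  ⇒  p = 22/37.

p = 22/37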